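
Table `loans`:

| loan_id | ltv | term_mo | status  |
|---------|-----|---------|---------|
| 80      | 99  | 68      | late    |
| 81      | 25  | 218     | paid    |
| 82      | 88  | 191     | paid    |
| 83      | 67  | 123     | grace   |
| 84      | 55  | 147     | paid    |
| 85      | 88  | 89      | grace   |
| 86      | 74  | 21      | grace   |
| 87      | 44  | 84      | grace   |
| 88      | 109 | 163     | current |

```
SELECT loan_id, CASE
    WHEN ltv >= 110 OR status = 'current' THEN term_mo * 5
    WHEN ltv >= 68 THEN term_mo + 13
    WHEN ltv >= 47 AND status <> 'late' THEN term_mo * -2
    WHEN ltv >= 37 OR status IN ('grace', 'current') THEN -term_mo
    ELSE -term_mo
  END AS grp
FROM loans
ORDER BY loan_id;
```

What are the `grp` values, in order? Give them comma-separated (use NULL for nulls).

loan_id=80: ltv >= 68 → 81
loan_id=81: ELSE → -218
loan_id=82: ltv >= 68 → 204
loan_id=83: ltv >= 47 AND status <> 'late' → -246
loan_id=84: ltv >= 47 AND status <> 'late' → -294
loan_id=85: ltv >= 68 → 102
loan_id=86: ltv >= 68 → 34
loan_id=87: ltv >= 37 OR status IN ('grace', 'current') → -84
loan_id=88: ltv >= 110 OR status = 'current' → 815

81, -218, 204, -246, -294, 102, 34, -84, 815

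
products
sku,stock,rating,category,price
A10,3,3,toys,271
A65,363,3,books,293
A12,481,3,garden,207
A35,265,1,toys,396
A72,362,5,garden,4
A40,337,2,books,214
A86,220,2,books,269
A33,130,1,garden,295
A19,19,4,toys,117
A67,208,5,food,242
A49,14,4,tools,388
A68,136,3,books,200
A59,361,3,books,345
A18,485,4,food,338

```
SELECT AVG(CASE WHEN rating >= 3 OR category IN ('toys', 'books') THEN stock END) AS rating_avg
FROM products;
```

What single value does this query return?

250.3076923077

sku=A10: ✓ → 3
sku=A65: ✓ → 363
sku=A12: ✓ → 481
sku=A35: ✓ → 265
sku=A72: ✓ → 362
sku=A40: ✓ → 337
sku=A86: ✓ → 220
sku=A33: ✗
sku=A19: ✓ → 19
sku=A67: ✓ → 208
sku=A49: ✓ → 14
sku=A68: ✓ → 136
sku=A59: ✓ → 361
sku=A18: ✓ → 485
rating_avg = (3 + 363 + 481 + 265 + 362 + 337 + 220 + 19 + 208 + 14 + 136 + 361 + 485) / 13 = 250.3076923077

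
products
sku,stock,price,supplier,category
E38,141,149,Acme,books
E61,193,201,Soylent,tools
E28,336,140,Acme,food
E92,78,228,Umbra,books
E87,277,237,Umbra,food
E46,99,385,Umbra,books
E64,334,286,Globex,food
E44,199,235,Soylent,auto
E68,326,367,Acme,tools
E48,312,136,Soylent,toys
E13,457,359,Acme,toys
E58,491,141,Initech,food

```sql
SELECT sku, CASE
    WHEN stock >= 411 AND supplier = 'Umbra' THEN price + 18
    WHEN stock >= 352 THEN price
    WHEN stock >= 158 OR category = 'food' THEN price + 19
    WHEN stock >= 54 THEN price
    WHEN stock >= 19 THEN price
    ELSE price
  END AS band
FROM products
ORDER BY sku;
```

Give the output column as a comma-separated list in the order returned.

359, 159, 149, 254, 385, 155, 141, 220, 305, 386, 256, 228

sku=E13: stock >= 352 → 359
sku=E28: stock >= 158 OR category = 'food' → 159
sku=E38: stock >= 54 → 149
sku=E44: stock >= 158 OR category = 'food' → 254
sku=E46: stock >= 54 → 385
sku=E48: stock >= 158 OR category = 'food' → 155
sku=E58: stock >= 352 → 141
sku=E61: stock >= 158 OR category = 'food' → 220
sku=E64: stock >= 158 OR category = 'food' → 305
sku=E68: stock >= 158 OR category = 'food' → 386
sku=E87: stock >= 158 OR category = 'food' → 256
sku=E92: stock >= 54 → 228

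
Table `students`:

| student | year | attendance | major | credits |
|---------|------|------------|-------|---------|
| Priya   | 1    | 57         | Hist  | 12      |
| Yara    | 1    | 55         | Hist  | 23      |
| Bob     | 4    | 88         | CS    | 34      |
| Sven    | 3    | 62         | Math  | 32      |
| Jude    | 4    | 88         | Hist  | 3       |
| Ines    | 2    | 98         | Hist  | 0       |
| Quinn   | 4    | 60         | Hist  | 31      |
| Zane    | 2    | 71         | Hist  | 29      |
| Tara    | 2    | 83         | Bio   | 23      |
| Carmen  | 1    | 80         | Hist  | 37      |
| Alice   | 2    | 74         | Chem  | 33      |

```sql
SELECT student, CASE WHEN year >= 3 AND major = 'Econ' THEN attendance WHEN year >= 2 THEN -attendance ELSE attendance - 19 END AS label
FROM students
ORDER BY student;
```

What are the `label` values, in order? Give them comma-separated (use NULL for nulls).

-74, -88, 61, -98, -88, 38, -60, -62, -83, 36, -71

student=Alice: year >= 2 → -74
student=Bob: year >= 2 → -88
student=Carmen: ELSE → 61
student=Ines: year >= 2 → -98
student=Jude: year >= 2 → -88
student=Priya: ELSE → 38
student=Quinn: year >= 2 → -60
student=Sven: year >= 2 → -62
student=Tara: year >= 2 → -83
student=Yara: ELSE → 36
student=Zane: year >= 2 → -71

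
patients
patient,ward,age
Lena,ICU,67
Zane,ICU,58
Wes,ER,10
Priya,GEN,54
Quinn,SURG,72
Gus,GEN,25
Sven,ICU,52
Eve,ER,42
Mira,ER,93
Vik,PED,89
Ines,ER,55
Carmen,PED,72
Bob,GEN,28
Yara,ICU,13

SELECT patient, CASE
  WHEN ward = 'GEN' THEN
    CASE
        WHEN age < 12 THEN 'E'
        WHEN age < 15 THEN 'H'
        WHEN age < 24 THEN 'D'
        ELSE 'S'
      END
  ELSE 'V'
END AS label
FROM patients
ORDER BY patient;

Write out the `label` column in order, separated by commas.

S, V, V, S, V, V, V, S, V, V, V, V, V, V

patient=Bob: ward='GEN' → inner[ELSE] → S
patient=Carmen: ward='PED' → outer ELSE → V
patient=Eve: ward='ER' → outer ELSE → V
patient=Gus: ward='GEN' → inner[ELSE] → S
patient=Ines: ward='ER' → outer ELSE → V
patient=Lena: ward='ICU' → outer ELSE → V
patient=Mira: ward='ER' → outer ELSE → V
patient=Priya: ward='GEN' → inner[ELSE] → S
patient=Quinn: ward='SURG' → outer ELSE → V
patient=Sven: ward='ICU' → outer ELSE → V
patient=Vik: ward='PED' → outer ELSE → V
patient=Wes: ward='ER' → outer ELSE → V
patient=Yara: ward='ICU' → outer ELSE → V
patient=Zane: ward='ICU' → outer ELSE → V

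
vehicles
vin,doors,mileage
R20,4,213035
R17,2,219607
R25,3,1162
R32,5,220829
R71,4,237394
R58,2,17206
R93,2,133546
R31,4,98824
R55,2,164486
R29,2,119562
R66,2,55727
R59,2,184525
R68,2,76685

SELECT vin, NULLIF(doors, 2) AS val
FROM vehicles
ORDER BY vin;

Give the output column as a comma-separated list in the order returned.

vin=R17: doors=2 vs 2: equal → NULL
vin=R20: doors=4 vs 2: differ → 4
vin=R25: doors=3 vs 2: differ → 3
vin=R29: doors=2 vs 2: equal → NULL
vin=R31: doors=4 vs 2: differ → 4
vin=R32: doors=5 vs 2: differ → 5
vin=R55: doors=2 vs 2: equal → NULL
vin=R58: doors=2 vs 2: equal → NULL
vin=R59: doors=2 vs 2: equal → NULL
vin=R66: doors=2 vs 2: equal → NULL
vin=R68: doors=2 vs 2: equal → NULL
vin=R71: doors=4 vs 2: differ → 4
vin=R93: doors=2 vs 2: equal → NULL

NULL, 4, 3, NULL, 4, 5, NULL, NULL, NULL, NULL, NULL, 4, NULL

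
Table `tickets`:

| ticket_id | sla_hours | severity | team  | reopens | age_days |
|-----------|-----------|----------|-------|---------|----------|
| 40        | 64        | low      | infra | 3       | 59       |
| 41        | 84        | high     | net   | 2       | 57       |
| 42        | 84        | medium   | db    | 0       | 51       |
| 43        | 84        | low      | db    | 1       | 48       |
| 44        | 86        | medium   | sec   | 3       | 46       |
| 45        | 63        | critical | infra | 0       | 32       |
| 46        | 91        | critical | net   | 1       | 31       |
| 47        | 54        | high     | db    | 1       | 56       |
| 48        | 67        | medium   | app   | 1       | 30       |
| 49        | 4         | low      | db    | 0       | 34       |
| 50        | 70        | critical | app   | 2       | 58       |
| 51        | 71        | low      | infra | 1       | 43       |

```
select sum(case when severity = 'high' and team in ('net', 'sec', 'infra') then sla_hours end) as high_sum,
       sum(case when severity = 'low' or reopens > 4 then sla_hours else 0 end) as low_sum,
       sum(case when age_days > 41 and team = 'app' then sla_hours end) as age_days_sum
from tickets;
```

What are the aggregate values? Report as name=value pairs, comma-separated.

[high_sum: severity = 'high' and team in ('net', 'sec', 'infra')]
ticket_id=40: ✗
ticket_id=41: ✓ → 84
ticket_id=42: ✗
ticket_id=43: ✗
ticket_id=44: ✗
ticket_id=45: ✗
ticket_id=46: ✗
ticket_id=47: ✗
ticket_id=48: ✗
ticket_id=49: ✗
ticket_id=50: ✗
ticket_id=51: ✗
high_sum = 84
—
[low_sum: severity = 'low' or reopens > 4]
ticket_id=40: ✓ → 64
ticket_id=41: ✗
ticket_id=42: ✗
ticket_id=43: ✓ → 84
ticket_id=44: ✗
ticket_id=45: ✗
ticket_id=46: ✗
ticket_id=47: ✗
ticket_id=48: ✗
ticket_id=49: ✓ → 4
ticket_id=50: ✗
ticket_id=51: ✓ → 71
low_sum = 64 + 84 + 4 + 71 = 223
—
[age_days_sum: age_days > 41 and team = 'app']
ticket_id=40: ✗
ticket_id=41: ✗
ticket_id=42: ✗
ticket_id=43: ✗
ticket_id=44: ✗
ticket_id=45: ✗
ticket_id=46: ✗
ticket_id=47: ✗
ticket_id=48: ✗
ticket_id=49: ✗
ticket_id=50: ✓ → 70
ticket_id=51: ✗
age_days_sum = 70

high_sum=84, low_sum=223, age_days_sum=70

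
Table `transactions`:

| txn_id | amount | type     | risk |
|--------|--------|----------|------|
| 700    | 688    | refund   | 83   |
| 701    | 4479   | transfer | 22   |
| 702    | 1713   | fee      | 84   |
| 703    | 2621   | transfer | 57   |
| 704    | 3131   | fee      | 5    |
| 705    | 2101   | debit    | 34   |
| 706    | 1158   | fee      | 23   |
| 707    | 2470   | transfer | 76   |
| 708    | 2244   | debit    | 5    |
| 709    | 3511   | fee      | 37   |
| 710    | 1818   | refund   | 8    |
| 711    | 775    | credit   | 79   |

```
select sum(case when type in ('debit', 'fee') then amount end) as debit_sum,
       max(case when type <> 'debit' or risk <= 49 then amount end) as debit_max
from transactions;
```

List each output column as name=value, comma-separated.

debit_sum=13858, debit_max=4479

[debit_sum: type in ('debit', 'fee')]
txn_id=700: ✗
txn_id=701: ✗
txn_id=702: ✓ → 1713
txn_id=703: ✗
txn_id=704: ✓ → 3131
txn_id=705: ✓ → 2101
txn_id=706: ✓ → 1158
txn_id=707: ✗
txn_id=708: ✓ → 2244
txn_id=709: ✓ → 3511
txn_id=710: ✗
txn_id=711: ✗
debit_sum = 1713 + 3131 + 2101 + 1158 + 2244 + 3511 = 13858
—
[debit_max: type <> 'debit' or risk <= 49]
txn_id=700: ✓ → 688
txn_id=701: ✓ → 4479
txn_id=702: ✓ → 1713
txn_id=703: ✓ → 2621
txn_id=704: ✓ → 3131
txn_id=705: ✓ → 2101
txn_id=706: ✓ → 1158
txn_id=707: ✓ → 2470
txn_id=708: ✓ → 2244
txn_id=709: ✓ → 3511
txn_id=710: ✓ → 1818
txn_id=711: ✓ → 775
debit_max = MAX(688, 4479, 1713, 2621, 3131, 2101, 1158, 2470, 2244, 3511, 1818, 775) = 4479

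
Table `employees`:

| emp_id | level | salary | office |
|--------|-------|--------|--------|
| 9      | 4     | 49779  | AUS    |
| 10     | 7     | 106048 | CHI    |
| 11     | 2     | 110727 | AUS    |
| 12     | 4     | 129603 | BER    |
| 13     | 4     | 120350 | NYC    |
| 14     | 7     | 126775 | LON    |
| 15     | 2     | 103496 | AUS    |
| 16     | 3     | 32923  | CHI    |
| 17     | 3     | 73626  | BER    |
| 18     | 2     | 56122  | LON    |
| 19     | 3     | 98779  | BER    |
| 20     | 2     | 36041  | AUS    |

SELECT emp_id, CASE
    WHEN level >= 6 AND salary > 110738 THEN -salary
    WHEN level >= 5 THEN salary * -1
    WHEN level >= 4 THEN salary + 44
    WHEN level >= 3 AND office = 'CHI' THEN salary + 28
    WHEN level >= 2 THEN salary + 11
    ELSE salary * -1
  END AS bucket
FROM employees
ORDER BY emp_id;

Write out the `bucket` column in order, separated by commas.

49823, -106048, 110738, 129647, 120394, -126775, 103507, 32951, 73637, 56133, 98790, 36052

emp_id=9: level >= 4 → 49823
emp_id=10: level >= 5 → -106048
emp_id=11: level >= 2 → 110738
emp_id=12: level >= 4 → 129647
emp_id=13: level >= 4 → 120394
emp_id=14: level >= 6 AND salary > 110738 → -126775
emp_id=15: level >= 2 → 103507
emp_id=16: level >= 3 AND office = 'CHI' → 32951
emp_id=17: level >= 2 → 73637
emp_id=18: level >= 2 → 56133
emp_id=19: level >= 2 → 98790
emp_id=20: level >= 2 → 36052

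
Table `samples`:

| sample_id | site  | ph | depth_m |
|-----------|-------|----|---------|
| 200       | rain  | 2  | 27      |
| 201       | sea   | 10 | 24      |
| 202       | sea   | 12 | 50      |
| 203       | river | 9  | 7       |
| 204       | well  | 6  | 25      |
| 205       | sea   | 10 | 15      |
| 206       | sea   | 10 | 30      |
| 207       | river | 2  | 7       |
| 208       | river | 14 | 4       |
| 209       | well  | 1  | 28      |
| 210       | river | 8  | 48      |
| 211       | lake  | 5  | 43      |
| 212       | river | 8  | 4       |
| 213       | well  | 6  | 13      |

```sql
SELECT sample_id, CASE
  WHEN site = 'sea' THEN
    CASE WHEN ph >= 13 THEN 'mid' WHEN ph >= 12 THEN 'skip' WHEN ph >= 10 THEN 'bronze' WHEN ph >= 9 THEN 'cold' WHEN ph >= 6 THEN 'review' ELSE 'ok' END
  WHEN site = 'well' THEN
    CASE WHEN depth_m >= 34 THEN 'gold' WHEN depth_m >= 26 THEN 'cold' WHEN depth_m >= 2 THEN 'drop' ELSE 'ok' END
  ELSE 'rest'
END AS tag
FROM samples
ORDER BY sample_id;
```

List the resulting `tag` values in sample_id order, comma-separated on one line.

rest, bronze, skip, rest, drop, bronze, bronze, rest, rest, cold, rest, rest, rest, drop

sample_id=200: site='rain' → outer ELSE → rest
sample_id=201: site='sea' → inner[ph >= 10] → bronze
sample_id=202: site='sea' → inner[ph >= 12] → skip
sample_id=203: site='river' → outer ELSE → rest
sample_id=204: site='well' → inner[depth_m >= 2] → drop
sample_id=205: site='sea' → inner[ph >= 10] → bronze
sample_id=206: site='sea' → inner[ph >= 10] → bronze
sample_id=207: site='river' → outer ELSE → rest
sample_id=208: site='river' → outer ELSE → rest
sample_id=209: site='well' → inner[depth_m >= 26] → cold
sample_id=210: site='river' → outer ELSE → rest
sample_id=211: site='lake' → outer ELSE → rest
sample_id=212: site='river' → outer ELSE → rest
sample_id=213: site='well' → inner[depth_m >= 2] → drop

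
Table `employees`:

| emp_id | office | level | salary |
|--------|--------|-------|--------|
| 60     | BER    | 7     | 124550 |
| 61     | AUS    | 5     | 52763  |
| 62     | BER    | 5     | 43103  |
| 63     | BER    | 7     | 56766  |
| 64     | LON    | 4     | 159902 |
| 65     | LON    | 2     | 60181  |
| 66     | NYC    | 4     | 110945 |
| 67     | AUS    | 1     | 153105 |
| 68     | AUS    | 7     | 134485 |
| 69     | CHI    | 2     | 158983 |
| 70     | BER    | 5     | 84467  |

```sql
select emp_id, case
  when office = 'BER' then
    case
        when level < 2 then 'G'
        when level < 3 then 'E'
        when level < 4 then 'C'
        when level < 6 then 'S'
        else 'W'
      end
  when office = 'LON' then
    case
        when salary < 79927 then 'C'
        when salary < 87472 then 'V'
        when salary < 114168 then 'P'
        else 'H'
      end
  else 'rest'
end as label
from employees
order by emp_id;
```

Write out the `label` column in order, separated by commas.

emp_id=60: office='BER' → inner[ELSE] → W
emp_id=61: office='AUS' → outer ELSE → rest
emp_id=62: office='BER' → inner[level < 6] → S
emp_id=63: office='BER' → inner[ELSE] → W
emp_id=64: office='LON' → inner[ELSE] → H
emp_id=65: office='LON' → inner[salary < 79927] → C
emp_id=66: office='NYC' → outer ELSE → rest
emp_id=67: office='AUS' → outer ELSE → rest
emp_id=68: office='AUS' → outer ELSE → rest
emp_id=69: office='CHI' → outer ELSE → rest
emp_id=70: office='BER' → inner[level < 6] → S

W, rest, S, W, H, C, rest, rest, rest, rest, S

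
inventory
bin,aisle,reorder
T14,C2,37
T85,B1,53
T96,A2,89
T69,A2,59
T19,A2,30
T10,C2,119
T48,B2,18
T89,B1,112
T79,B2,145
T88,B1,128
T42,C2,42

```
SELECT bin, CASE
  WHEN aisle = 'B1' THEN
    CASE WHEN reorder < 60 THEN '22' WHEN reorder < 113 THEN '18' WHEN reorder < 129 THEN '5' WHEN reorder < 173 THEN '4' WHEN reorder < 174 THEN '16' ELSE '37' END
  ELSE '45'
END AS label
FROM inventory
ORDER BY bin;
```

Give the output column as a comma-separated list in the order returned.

bin=T10: aisle='C2' → outer ELSE → 45
bin=T14: aisle='C2' → outer ELSE → 45
bin=T19: aisle='A2' → outer ELSE → 45
bin=T42: aisle='C2' → outer ELSE → 45
bin=T48: aisle='B2' → outer ELSE → 45
bin=T69: aisle='A2' → outer ELSE → 45
bin=T79: aisle='B2' → outer ELSE → 45
bin=T85: aisle='B1' → inner[reorder < 60] → 22
bin=T88: aisle='B1' → inner[reorder < 129] → 5
bin=T89: aisle='B1' → inner[reorder < 113] → 18
bin=T96: aisle='A2' → outer ELSE → 45

45, 45, 45, 45, 45, 45, 45, 22, 5, 18, 45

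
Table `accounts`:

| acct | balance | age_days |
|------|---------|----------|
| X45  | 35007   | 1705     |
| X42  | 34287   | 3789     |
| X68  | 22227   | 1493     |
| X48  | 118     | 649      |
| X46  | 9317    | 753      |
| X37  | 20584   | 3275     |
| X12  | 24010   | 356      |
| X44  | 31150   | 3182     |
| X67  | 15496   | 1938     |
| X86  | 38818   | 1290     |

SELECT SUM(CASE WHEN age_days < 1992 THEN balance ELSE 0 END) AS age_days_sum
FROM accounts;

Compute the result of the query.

144993

acct=X45: ✓ → 35007
acct=X42: ✗
acct=X68: ✓ → 22227
acct=X48: ✓ → 118
acct=X46: ✓ → 9317
acct=X37: ✗
acct=X12: ✓ → 24010
acct=X44: ✗
acct=X67: ✓ → 15496
acct=X86: ✓ → 38818
age_days_sum = 35007 + 22227 + 118 + 9317 + 24010 + 15496 + 38818 = 144993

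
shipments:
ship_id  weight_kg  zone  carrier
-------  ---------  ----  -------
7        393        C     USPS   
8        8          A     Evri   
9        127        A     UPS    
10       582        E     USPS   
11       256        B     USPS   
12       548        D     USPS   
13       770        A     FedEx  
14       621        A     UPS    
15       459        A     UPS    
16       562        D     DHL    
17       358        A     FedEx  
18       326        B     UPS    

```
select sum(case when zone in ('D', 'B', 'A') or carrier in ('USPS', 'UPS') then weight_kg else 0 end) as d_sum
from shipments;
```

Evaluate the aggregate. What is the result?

ship_id=7: ✓ → 393
ship_id=8: ✓ → 8
ship_id=9: ✓ → 127
ship_id=10: ✓ → 582
ship_id=11: ✓ → 256
ship_id=12: ✓ → 548
ship_id=13: ✓ → 770
ship_id=14: ✓ → 621
ship_id=15: ✓ → 459
ship_id=16: ✓ → 562
ship_id=17: ✓ → 358
ship_id=18: ✓ → 326
d_sum = 393 + 8 + 127 + 582 + 256 + 548 + 770 + 621 + 459 + 562 + 358 + 326 = 5010

5010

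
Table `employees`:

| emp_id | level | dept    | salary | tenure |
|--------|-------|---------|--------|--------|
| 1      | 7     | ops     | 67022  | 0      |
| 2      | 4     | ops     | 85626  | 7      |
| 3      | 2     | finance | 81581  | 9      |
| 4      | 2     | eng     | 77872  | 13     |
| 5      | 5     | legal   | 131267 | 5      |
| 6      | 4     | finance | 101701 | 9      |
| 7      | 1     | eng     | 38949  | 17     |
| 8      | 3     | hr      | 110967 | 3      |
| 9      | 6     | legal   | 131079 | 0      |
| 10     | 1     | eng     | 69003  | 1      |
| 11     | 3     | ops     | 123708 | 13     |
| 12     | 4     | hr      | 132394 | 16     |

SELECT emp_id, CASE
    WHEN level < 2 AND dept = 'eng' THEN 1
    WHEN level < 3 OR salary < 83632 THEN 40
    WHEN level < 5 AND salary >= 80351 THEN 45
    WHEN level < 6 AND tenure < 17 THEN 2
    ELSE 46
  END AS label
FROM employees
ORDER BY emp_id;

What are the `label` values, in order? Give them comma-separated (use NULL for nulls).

emp_id=1: level < 3 OR salary < 83632 → 40
emp_id=2: level < 5 AND salary >= 80351 → 45
emp_id=3: level < 3 OR salary < 83632 → 40
emp_id=4: level < 3 OR salary < 83632 → 40
emp_id=5: level < 6 AND tenure < 17 → 2
emp_id=6: level < 5 AND salary >= 80351 → 45
emp_id=7: level < 2 AND dept = 'eng' → 1
emp_id=8: level < 5 AND salary >= 80351 → 45
emp_id=9: ELSE → 46
emp_id=10: level < 2 AND dept = 'eng' → 1
emp_id=11: level < 5 AND salary >= 80351 → 45
emp_id=12: level < 5 AND salary >= 80351 → 45

40, 45, 40, 40, 2, 45, 1, 45, 46, 1, 45, 45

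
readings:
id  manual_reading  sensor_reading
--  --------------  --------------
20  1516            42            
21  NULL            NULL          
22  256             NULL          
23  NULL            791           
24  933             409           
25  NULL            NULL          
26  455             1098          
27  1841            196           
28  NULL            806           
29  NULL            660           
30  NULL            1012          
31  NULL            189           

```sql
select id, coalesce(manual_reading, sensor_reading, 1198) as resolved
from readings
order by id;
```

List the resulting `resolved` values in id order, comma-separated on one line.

id=20: manual_reading=1516 → 1516
id=21: manual_reading=NULL, sensor_reading=NULL, → literal 1198 → 1198
id=22: manual_reading=256 → 256
id=23: manual_reading=NULL, sensor_reading=791 → 791
id=24: manual_reading=933 → 933
id=25: manual_reading=NULL, sensor_reading=NULL, → literal 1198 → 1198
id=26: manual_reading=455 → 455
id=27: manual_reading=1841 → 1841
id=28: manual_reading=NULL, sensor_reading=806 → 806
id=29: manual_reading=NULL, sensor_reading=660 → 660
id=30: manual_reading=NULL, sensor_reading=1012 → 1012
id=31: manual_reading=NULL, sensor_reading=189 → 189

1516, 1198, 256, 791, 933, 1198, 455, 1841, 806, 660, 1012, 189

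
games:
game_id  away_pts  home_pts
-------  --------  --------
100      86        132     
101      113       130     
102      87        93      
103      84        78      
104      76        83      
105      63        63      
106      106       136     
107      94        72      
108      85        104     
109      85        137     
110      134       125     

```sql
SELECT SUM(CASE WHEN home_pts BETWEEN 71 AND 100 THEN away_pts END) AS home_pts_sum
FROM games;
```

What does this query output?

341

game_id=100: ✗
game_id=101: ✗
game_id=102: ✓ → 87
game_id=103: ✓ → 84
game_id=104: ✓ → 76
game_id=105: ✗
game_id=106: ✗
game_id=107: ✓ → 94
game_id=108: ✗
game_id=109: ✗
game_id=110: ✗
home_pts_sum = 87 + 84 + 76 + 94 = 341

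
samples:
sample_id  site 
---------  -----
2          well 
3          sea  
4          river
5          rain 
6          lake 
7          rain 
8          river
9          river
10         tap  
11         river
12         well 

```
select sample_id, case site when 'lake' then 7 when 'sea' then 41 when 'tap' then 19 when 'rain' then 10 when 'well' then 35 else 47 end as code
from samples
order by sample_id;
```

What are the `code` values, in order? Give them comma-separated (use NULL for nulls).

35, 41, 47, 10, 7, 10, 47, 47, 19, 47, 35

sample_id=2: site='well' → 35
sample_id=3: site='sea' → 41
sample_id=4: ELSE → 47
sample_id=5: site='rain' → 10
sample_id=6: site='lake' → 7
sample_id=7: site='rain' → 10
sample_id=8: ELSE → 47
sample_id=9: ELSE → 47
sample_id=10: site='tap' → 19
sample_id=11: ELSE → 47
sample_id=12: site='well' → 35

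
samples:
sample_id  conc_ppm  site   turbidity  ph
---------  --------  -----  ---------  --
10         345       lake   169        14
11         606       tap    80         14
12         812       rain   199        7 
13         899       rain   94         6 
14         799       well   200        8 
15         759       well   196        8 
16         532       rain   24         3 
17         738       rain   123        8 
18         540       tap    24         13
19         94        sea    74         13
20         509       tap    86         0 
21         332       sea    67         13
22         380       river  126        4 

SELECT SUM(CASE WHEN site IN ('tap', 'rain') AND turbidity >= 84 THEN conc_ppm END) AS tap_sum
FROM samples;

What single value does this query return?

sample_id=10: ✗
sample_id=11: ✗
sample_id=12: ✓ → 812
sample_id=13: ✓ → 899
sample_id=14: ✗
sample_id=15: ✗
sample_id=16: ✗
sample_id=17: ✓ → 738
sample_id=18: ✗
sample_id=19: ✗
sample_id=20: ✓ → 509
sample_id=21: ✗
sample_id=22: ✗
tap_sum = 812 + 899 + 738 + 509 = 2958

2958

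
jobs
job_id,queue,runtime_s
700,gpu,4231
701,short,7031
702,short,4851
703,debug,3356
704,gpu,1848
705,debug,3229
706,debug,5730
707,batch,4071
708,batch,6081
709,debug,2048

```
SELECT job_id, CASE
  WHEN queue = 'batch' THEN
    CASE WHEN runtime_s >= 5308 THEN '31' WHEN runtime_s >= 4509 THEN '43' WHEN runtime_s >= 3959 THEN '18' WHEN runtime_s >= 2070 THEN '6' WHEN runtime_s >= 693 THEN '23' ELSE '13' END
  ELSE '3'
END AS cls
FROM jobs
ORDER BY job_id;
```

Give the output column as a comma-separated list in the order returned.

job_id=700: queue='gpu' → outer ELSE → 3
job_id=701: queue='short' → outer ELSE → 3
job_id=702: queue='short' → outer ELSE → 3
job_id=703: queue='debug' → outer ELSE → 3
job_id=704: queue='gpu' → outer ELSE → 3
job_id=705: queue='debug' → outer ELSE → 3
job_id=706: queue='debug' → outer ELSE → 3
job_id=707: queue='batch' → inner[runtime_s >= 3959] → 18
job_id=708: queue='batch' → inner[runtime_s >= 5308] → 31
job_id=709: queue='debug' → outer ELSE → 3

3, 3, 3, 3, 3, 3, 3, 18, 31, 3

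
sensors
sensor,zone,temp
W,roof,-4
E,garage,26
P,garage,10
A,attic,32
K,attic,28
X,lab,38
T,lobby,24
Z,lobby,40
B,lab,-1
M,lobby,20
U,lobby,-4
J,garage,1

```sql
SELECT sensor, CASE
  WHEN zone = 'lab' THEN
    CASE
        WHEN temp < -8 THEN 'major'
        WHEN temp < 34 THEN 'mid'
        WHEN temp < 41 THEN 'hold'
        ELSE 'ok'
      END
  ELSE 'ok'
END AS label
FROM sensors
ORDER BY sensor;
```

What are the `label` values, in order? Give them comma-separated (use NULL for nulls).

ok, mid, ok, ok, ok, ok, ok, ok, ok, ok, hold, ok

sensor=A: zone='attic' → outer ELSE → ok
sensor=B: zone='lab' → inner[temp < 34] → mid
sensor=E: zone='garage' → outer ELSE → ok
sensor=J: zone='garage' → outer ELSE → ok
sensor=K: zone='attic' → outer ELSE → ok
sensor=M: zone='lobby' → outer ELSE → ok
sensor=P: zone='garage' → outer ELSE → ok
sensor=T: zone='lobby' → outer ELSE → ok
sensor=U: zone='lobby' → outer ELSE → ok
sensor=W: zone='roof' → outer ELSE → ok
sensor=X: zone='lab' → inner[temp < 41] → hold
sensor=Z: zone='lobby' → outer ELSE → ok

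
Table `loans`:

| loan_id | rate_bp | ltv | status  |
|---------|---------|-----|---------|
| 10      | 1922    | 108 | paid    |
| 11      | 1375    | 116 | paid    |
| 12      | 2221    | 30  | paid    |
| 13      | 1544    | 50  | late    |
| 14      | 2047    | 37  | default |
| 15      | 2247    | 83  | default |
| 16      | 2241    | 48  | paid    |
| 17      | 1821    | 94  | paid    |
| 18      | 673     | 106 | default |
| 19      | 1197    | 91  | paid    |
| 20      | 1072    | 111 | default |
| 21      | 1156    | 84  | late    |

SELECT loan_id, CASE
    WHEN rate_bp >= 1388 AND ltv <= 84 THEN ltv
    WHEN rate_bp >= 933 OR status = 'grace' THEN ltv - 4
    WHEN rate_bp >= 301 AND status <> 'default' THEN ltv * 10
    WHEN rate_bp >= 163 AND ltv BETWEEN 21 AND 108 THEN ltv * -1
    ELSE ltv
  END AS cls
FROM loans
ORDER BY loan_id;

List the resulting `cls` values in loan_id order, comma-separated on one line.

loan_id=10: rate_bp >= 933 OR status = 'grace' → 104
loan_id=11: rate_bp >= 933 OR status = 'grace' → 112
loan_id=12: rate_bp >= 1388 AND ltv <= 84 → 30
loan_id=13: rate_bp >= 1388 AND ltv <= 84 → 50
loan_id=14: rate_bp >= 1388 AND ltv <= 84 → 37
loan_id=15: rate_bp >= 1388 AND ltv <= 84 → 83
loan_id=16: rate_bp >= 1388 AND ltv <= 84 → 48
loan_id=17: rate_bp >= 933 OR status = 'grace' → 90
loan_id=18: rate_bp >= 163 AND ltv BETWEEN 21 AND 108 → -106
loan_id=19: rate_bp >= 933 OR status = 'grace' → 87
loan_id=20: rate_bp >= 933 OR status = 'grace' → 107
loan_id=21: rate_bp >= 933 OR status = 'grace' → 80

104, 112, 30, 50, 37, 83, 48, 90, -106, 87, 107, 80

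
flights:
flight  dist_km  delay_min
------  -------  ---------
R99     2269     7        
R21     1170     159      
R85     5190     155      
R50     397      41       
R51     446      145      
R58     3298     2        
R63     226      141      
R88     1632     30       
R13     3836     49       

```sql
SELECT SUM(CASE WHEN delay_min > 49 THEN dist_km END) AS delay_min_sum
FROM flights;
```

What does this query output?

flight=R99: ✗
flight=R21: ✓ → 1170
flight=R85: ✓ → 5190
flight=R50: ✗
flight=R51: ✓ → 446
flight=R58: ✗
flight=R63: ✓ → 226
flight=R88: ✗
flight=R13: ✗
delay_min_sum = 1170 + 5190 + 446 + 226 = 7032

7032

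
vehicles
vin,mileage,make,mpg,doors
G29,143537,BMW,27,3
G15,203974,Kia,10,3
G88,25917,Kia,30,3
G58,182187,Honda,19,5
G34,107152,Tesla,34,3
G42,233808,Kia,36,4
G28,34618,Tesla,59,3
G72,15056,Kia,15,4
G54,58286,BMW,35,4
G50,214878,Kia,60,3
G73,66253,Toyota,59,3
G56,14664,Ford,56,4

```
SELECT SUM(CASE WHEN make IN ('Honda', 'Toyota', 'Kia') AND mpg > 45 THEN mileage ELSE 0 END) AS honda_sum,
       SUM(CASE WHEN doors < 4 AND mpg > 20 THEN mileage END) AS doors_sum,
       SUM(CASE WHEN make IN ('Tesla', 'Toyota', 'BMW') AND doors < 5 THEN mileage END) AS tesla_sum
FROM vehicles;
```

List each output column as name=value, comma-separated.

[honda_sum: make IN ('Honda', 'Toyota', 'Kia') AND mpg > 45]
vin=G29: ✗
vin=G15: ✗
vin=G88: ✗
vin=G58: ✗
vin=G34: ✗
vin=G42: ✗
vin=G28: ✗
vin=G72: ✗
vin=G54: ✗
vin=G50: ✓ → 214878
vin=G73: ✓ → 66253
vin=G56: ✗
honda_sum = 214878 + 66253 = 281131
—
[doors_sum: doors < 4 AND mpg > 20]
vin=G29: ✓ → 143537
vin=G15: ✗
vin=G88: ✓ → 25917
vin=G58: ✗
vin=G34: ✓ → 107152
vin=G42: ✗
vin=G28: ✓ → 34618
vin=G72: ✗
vin=G54: ✗
vin=G50: ✓ → 214878
vin=G73: ✓ → 66253
vin=G56: ✗
doors_sum = 143537 + 25917 + 107152 + 34618 + 214878 + 66253 = 592355
—
[tesla_sum: make IN ('Tesla', 'Toyota', 'BMW') AND doors < 5]
vin=G29: ✓ → 143537
vin=G15: ✗
vin=G88: ✗
vin=G58: ✗
vin=G34: ✓ → 107152
vin=G42: ✗
vin=G28: ✓ → 34618
vin=G72: ✗
vin=G54: ✓ → 58286
vin=G50: ✗
vin=G73: ✓ → 66253
vin=G56: ✗
tesla_sum = 143537 + 107152 + 34618 + 58286 + 66253 = 409846

honda_sum=281131, doors_sum=592355, tesla_sum=409846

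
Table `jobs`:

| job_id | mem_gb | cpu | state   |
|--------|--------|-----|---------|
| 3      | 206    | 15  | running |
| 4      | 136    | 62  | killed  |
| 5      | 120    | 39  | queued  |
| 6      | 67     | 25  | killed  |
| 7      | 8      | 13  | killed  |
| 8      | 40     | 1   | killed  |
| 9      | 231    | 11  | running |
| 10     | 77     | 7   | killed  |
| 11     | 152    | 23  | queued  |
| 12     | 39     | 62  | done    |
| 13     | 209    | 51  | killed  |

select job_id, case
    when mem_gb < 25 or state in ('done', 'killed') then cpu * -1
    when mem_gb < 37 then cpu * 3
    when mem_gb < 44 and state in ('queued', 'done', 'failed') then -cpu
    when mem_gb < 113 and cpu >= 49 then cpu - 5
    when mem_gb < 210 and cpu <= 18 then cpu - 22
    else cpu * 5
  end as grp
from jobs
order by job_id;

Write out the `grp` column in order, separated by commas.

-7, -62, 195, -25, -13, -1, 55, -7, 115, -62, -51

job_id=3: mem_gb < 210 and cpu <= 18 → -7
job_id=4: mem_gb < 25 or state in ('done', 'killed') → -62
job_id=5: ELSE → 195
job_id=6: mem_gb < 25 or state in ('done', 'killed') → -25
job_id=7: mem_gb < 25 or state in ('done', 'killed') → -13
job_id=8: mem_gb < 25 or state in ('done', 'killed') → -1
job_id=9: ELSE → 55
job_id=10: mem_gb < 25 or state in ('done', 'killed') → -7
job_id=11: ELSE → 115
job_id=12: mem_gb < 25 or state in ('done', 'killed') → -62
job_id=13: mem_gb < 25 or state in ('done', 'killed') → -51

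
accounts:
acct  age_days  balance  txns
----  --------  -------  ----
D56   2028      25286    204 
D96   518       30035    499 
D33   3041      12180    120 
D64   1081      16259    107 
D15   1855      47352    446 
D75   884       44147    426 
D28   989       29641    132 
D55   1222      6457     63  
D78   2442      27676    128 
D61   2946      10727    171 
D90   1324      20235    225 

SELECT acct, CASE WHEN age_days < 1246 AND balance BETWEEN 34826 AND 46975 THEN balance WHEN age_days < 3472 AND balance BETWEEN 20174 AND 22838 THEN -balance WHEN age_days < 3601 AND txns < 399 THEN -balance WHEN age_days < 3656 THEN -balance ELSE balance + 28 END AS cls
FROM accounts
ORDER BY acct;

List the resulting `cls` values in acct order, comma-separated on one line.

acct=D15: age_days < 3656 → -47352
acct=D28: age_days < 3601 AND txns < 399 → -29641
acct=D33: age_days < 3601 AND txns < 399 → -12180
acct=D55: age_days < 3601 AND txns < 399 → -6457
acct=D56: age_days < 3601 AND txns < 399 → -25286
acct=D61: age_days < 3601 AND txns < 399 → -10727
acct=D64: age_days < 3601 AND txns < 399 → -16259
acct=D75: age_days < 1246 AND balance BETWEEN 34826 AND 46975 → 44147
acct=D78: age_days < 3601 AND txns < 399 → -27676
acct=D90: age_days < 3472 AND balance BETWEEN 20174 AND 22838 → -20235
acct=D96: age_days < 3656 → -30035

-47352, -29641, -12180, -6457, -25286, -10727, -16259, 44147, -27676, -20235, -30035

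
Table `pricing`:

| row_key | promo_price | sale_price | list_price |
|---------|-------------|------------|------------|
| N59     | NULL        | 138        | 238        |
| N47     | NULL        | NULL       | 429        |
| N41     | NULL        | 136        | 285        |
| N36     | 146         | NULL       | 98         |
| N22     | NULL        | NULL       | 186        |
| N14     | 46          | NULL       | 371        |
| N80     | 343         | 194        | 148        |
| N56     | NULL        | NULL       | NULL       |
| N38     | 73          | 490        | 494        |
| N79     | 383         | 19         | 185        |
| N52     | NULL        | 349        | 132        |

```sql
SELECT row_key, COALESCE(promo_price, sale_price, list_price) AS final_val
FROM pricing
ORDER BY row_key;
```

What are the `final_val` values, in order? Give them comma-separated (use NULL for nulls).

46, 186, 146, 73, 136, 429, 349, NULL, 138, 383, 343

row_key=N14: promo_price=46 → 46
row_key=N22: promo_price=NULL, sale_price=NULL, list_price=186 → 186
row_key=N36: promo_price=146 → 146
row_key=N38: promo_price=73 → 73
row_key=N41: promo_price=NULL, sale_price=136 → 136
row_key=N47: promo_price=NULL, sale_price=NULL, list_price=429 → 429
row_key=N52: promo_price=NULL, sale_price=349 → 349
row_key=N56: promo_price=NULL, sale_price=NULL, list_price=NULL (all NULL) → NULL
row_key=N59: promo_price=NULL, sale_price=138 → 138
row_key=N79: promo_price=383 → 383
row_key=N80: promo_price=343 → 343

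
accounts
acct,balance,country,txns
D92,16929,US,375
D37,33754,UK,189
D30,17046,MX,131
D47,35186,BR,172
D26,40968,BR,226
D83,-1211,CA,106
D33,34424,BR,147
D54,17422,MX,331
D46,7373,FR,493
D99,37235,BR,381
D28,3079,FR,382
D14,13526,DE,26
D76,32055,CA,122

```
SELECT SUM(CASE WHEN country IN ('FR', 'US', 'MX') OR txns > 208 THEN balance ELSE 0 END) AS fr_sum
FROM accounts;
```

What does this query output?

140052

acct=D92: ✓ → 16929
acct=D37: ✗
acct=D30: ✓ → 17046
acct=D47: ✗
acct=D26: ✓ → 40968
acct=D83: ✗
acct=D33: ✗
acct=D54: ✓ → 17422
acct=D46: ✓ → 7373
acct=D99: ✓ → 37235
acct=D28: ✓ → 3079
acct=D14: ✗
acct=D76: ✗
fr_sum = 16929 + 17046 + 40968 + 17422 + 7373 + 37235 + 3079 = 140052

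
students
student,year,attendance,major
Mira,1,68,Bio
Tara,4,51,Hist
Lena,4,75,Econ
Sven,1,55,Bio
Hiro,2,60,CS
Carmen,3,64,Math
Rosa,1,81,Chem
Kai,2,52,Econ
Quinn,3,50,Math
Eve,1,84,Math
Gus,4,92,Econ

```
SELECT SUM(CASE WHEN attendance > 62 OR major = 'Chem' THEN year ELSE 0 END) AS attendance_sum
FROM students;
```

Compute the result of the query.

student=Mira: ✓ → 1
student=Tara: ✗
student=Lena: ✓ → 4
student=Sven: ✗
student=Hiro: ✗
student=Carmen: ✓ → 3
student=Rosa: ✓ → 1
student=Kai: ✗
student=Quinn: ✗
student=Eve: ✓ → 1
student=Gus: ✓ → 4
attendance_sum = 1 + 4 + 3 + 1 + 1 + 4 = 14

14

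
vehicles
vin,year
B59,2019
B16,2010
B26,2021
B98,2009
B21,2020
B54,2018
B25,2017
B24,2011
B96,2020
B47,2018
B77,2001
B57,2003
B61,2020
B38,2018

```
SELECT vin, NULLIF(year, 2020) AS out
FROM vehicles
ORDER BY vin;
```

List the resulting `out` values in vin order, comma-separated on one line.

2010, NULL, 2011, 2017, 2021, 2018, 2018, 2018, 2003, 2019, NULL, 2001, NULL, 2009

vin=B16: year=2010 vs 2020: differ → 2010
vin=B21: year=2020 vs 2020: equal → NULL
vin=B24: year=2011 vs 2020: differ → 2011
vin=B25: year=2017 vs 2020: differ → 2017
vin=B26: year=2021 vs 2020: differ → 2021
vin=B38: year=2018 vs 2020: differ → 2018
vin=B47: year=2018 vs 2020: differ → 2018
vin=B54: year=2018 vs 2020: differ → 2018
vin=B57: year=2003 vs 2020: differ → 2003
vin=B59: year=2019 vs 2020: differ → 2019
vin=B61: year=2020 vs 2020: equal → NULL
vin=B77: year=2001 vs 2020: differ → 2001
vin=B96: year=2020 vs 2020: equal → NULL
vin=B98: year=2009 vs 2020: differ → 2009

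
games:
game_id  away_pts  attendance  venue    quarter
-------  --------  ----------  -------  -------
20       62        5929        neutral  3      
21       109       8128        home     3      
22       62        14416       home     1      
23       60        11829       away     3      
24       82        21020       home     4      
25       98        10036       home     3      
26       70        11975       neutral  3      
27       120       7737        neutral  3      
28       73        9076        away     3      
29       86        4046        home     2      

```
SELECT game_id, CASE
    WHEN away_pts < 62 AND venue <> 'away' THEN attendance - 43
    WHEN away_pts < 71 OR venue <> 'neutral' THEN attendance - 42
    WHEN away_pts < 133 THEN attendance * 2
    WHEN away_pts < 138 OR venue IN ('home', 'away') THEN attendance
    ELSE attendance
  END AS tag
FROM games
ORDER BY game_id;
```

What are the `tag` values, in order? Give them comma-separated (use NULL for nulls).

5887, 8086, 14374, 11787, 20978, 9994, 11933, 15474, 9034, 4004

game_id=20: away_pts < 71 OR venue <> 'neutral' → 5887
game_id=21: away_pts < 71 OR venue <> 'neutral' → 8086
game_id=22: away_pts < 71 OR venue <> 'neutral' → 14374
game_id=23: away_pts < 71 OR venue <> 'neutral' → 11787
game_id=24: away_pts < 71 OR venue <> 'neutral' → 20978
game_id=25: away_pts < 71 OR venue <> 'neutral' → 9994
game_id=26: away_pts < 71 OR venue <> 'neutral' → 11933
game_id=27: away_pts < 133 → 15474
game_id=28: away_pts < 71 OR venue <> 'neutral' → 9034
game_id=29: away_pts < 71 OR venue <> 'neutral' → 4004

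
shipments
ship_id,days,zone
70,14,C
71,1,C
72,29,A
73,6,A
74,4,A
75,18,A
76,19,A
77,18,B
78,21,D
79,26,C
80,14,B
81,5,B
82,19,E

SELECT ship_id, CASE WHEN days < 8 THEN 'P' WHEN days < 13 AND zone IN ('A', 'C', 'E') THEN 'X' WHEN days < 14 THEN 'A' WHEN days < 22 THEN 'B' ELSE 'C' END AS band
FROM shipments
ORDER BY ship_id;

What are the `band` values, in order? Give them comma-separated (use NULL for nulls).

B, P, C, P, P, B, B, B, B, C, B, P, B

ship_id=70: days < 22 → B
ship_id=71: days < 8 → P
ship_id=72: ELSE → C
ship_id=73: days < 8 → P
ship_id=74: days < 8 → P
ship_id=75: days < 22 → B
ship_id=76: days < 22 → B
ship_id=77: days < 22 → B
ship_id=78: days < 22 → B
ship_id=79: ELSE → C
ship_id=80: days < 22 → B
ship_id=81: days < 8 → P
ship_id=82: days < 22 → B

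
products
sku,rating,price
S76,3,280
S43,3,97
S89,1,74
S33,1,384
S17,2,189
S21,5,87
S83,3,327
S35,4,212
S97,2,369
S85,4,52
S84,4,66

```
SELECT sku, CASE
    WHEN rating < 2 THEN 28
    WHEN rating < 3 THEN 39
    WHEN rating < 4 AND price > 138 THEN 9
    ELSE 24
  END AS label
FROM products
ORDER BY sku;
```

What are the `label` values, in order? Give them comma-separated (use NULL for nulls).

sku=S17: rating < 3 → 39
sku=S21: ELSE → 24
sku=S33: rating < 2 → 28
sku=S35: ELSE → 24
sku=S43: ELSE → 24
sku=S76: rating < 4 AND price > 138 → 9
sku=S83: rating < 4 AND price > 138 → 9
sku=S84: ELSE → 24
sku=S85: ELSE → 24
sku=S89: rating < 2 → 28
sku=S97: rating < 3 → 39

39, 24, 28, 24, 24, 9, 9, 24, 24, 28, 39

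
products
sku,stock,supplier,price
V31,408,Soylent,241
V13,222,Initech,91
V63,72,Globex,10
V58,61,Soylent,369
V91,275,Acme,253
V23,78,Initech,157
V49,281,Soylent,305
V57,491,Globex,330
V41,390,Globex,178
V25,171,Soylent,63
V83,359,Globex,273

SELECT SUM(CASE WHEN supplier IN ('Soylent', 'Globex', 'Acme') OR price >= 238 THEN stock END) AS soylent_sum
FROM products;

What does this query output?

2508

sku=V31: ✓ → 408
sku=V13: ✗
sku=V63: ✓ → 72
sku=V58: ✓ → 61
sku=V91: ✓ → 275
sku=V23: ✗
sku=V49: ✓ → 281
sku=V57: ✓ → 491
sku=V41: ✓ → 390
sku=V25: ✓ → 171
sku=V83: ✓ → 359
soylent_sum = 408 + 72 + 61 + 275 + 281 + 491 + 390 + 171 + 359 = 2508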